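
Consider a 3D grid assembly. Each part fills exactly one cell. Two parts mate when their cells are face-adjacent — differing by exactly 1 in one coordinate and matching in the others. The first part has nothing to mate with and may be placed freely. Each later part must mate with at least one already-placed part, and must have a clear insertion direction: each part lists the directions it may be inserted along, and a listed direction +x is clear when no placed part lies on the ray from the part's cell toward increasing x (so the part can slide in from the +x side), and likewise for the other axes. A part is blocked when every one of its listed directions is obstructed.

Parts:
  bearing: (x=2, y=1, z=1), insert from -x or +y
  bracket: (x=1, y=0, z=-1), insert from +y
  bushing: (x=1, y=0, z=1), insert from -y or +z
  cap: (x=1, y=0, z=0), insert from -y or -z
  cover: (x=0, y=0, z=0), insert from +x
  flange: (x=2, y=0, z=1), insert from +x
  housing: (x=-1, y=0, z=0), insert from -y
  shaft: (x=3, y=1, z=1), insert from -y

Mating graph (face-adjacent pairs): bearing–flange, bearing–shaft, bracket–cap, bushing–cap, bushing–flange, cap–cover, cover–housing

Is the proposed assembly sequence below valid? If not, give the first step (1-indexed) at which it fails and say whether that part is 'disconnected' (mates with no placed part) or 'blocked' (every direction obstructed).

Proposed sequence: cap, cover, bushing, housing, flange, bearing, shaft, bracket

1. cap@(1, 0, 0) [-y clear] — {cap}
2. cover@(0, 0, 0) — +x all obstructed ⇒ blocked

Invalid at step 2 (blocked)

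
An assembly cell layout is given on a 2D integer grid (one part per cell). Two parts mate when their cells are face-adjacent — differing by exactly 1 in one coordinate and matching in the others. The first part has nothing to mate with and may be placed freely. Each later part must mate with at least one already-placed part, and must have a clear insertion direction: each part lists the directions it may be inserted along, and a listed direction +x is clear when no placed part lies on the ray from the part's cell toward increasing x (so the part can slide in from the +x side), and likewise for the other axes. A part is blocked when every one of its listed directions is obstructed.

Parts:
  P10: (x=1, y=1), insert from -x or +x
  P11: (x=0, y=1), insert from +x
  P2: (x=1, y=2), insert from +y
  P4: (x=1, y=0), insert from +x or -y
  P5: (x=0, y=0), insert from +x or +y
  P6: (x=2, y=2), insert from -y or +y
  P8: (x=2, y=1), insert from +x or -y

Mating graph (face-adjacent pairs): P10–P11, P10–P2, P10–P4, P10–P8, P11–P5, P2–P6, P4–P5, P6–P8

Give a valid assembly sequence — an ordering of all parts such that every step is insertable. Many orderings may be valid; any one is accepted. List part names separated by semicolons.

1. P11@(0, 1) [+x clear] — {P11}
2. P10@(1, 1) [+x clear] — {P10, P11}
3. P5@(0, 0) [+x clear] — {P10, P11, P5}
4. P4@(1, 0) [+x clear] — {P10, P11, P4, P5}
5. P8@(2, 1) [+x clear] — {P10, P11, P4, P5, P8}
6. P2@(1, 2) [+y clear] — {P10, P11, P2, P4, P5, P8}
7. P6@(2, 2) [+y clear] — {P10, P11, P2, P4, P5, P6, P8}

P11; P10; P5; P4; P8; P2; P6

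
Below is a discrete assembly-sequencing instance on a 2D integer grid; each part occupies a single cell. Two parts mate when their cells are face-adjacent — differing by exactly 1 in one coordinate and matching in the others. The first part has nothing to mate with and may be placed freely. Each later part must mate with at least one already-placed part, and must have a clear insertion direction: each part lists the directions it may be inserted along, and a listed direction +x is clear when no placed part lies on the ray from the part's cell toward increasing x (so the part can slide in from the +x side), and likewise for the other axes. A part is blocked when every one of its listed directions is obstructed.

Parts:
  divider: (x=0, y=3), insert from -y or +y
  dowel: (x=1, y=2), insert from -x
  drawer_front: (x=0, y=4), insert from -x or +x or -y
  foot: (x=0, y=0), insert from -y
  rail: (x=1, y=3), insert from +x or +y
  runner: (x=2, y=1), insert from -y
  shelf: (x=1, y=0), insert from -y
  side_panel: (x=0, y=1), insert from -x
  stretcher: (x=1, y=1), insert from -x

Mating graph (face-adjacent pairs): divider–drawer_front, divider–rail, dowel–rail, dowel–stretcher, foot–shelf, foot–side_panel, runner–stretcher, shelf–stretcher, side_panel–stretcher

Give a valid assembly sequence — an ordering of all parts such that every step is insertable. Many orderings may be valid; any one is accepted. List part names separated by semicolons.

drawer_front; divider; rail; dowel; stretcher; shelf; side_panel; runner; foot

1. drawer_front@(0, 4) [-x clear] — {drawer_front}
2. divider@(0, 3) [-y clear] — {divider, drawer_front}
3. rail@(1, 3) [+x clear] — {divider, drawer_front, rail}
4. dowel@(1, 2) [-x clear] — {divider, dowel, drawer_front, rail}
5. stretcher@(1, 1) [-x clear] — {divider, dowel, drawer_front, rail, stretcher}
6. shelf@(1, 0) [-y clear] — {divider, dowel, drawer_front, rail, shelf, stretcher}
7. side_panel@(0, 1) [-x clear] — {divider, dowel, drawer_front, rail, shelf, side_panel, stretcher}
8. runner@(2, 1) [-y clear] — {divider, dowel, drawer_front, rail, runner, shelf, side_panel, stretcher}
9. foot@(0, 0) [-y clear] — {divider, dowel, drawer_front, foot, rail, runner, shelf, side_panel, stretcher}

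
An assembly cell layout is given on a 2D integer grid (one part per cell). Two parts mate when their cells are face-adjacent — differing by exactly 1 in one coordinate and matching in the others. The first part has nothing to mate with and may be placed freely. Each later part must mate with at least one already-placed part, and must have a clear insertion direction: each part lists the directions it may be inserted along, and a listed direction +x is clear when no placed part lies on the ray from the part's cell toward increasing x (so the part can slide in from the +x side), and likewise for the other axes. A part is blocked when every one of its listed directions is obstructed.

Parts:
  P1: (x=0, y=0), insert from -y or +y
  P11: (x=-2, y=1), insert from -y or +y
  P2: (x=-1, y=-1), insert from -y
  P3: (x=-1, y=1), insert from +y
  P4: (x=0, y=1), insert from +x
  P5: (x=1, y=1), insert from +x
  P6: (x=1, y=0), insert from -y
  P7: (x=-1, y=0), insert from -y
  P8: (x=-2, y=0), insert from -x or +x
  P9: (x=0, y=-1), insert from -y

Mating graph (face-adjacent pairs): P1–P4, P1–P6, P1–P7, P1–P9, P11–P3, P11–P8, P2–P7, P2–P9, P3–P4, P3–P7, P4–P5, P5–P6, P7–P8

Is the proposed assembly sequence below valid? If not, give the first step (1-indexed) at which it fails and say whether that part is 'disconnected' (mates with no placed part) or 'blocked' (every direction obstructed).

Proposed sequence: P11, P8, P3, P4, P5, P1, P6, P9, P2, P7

1. P11@(-2, 1) [-y clear] — {P11}
2. P8@(-2, 0) [-x clear] — {P11, P8}
3. P3@(-1, 1) [+y clear] — {P11, P3, P8}
4. P4@(0, 1) [+x clear] — {P11, P3, P4, P8}
5. P5@(1, 1) [+x clear] — {P11, P3, P4, P5, P8}
6. P1@(0, 0) [-y clear] — {P1, P11, P3, P4, P5, P8}
7. P6@(1, 0) [-y clear] — {P1, P11, P3, P4, P5, P6, P8}
8. P9@(0, -1) [-y clear] — {P1, P11, P3, P4, P5, P6, P8, P9}
9. P2@(-1, -1) [-y clear] — {P1, P11, P2, P3, P4, P5, P6, P8, P9}
10. P7@(-1, 0) — -y all obstructed ⇒ blocked

Invalid at step 10 (blocked)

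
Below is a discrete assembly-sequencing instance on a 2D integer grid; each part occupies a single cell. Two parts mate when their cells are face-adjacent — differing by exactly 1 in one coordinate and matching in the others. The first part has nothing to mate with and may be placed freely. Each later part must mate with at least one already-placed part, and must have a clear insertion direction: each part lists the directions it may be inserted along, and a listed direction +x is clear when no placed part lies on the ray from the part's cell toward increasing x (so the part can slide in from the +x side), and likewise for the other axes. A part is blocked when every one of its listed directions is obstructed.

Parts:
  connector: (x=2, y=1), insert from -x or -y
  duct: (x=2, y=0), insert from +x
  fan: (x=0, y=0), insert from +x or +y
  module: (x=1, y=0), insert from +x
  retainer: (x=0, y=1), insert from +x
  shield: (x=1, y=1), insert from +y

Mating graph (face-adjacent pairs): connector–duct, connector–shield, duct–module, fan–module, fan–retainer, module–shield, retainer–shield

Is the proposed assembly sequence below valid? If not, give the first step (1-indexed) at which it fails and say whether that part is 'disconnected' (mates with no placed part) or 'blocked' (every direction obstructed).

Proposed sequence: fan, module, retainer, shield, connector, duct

Valid

1. fan@(0, 0) [+x clear] — {fan}
2. module@(1, 0) [+x clear] — {fan, module}
3. retainer@(0, 1) [+x clear] — {fan, module, retainer}
4. shield@(1, 1) [+y clear] — {fan, module, retainer, shield}
5. connector@(2, 1) [-y clear] — {connector, fan, module, retainer, shield}
6. duct@(2, 0) [+x clear] — {connector, duct, fan, module, retainer, shield}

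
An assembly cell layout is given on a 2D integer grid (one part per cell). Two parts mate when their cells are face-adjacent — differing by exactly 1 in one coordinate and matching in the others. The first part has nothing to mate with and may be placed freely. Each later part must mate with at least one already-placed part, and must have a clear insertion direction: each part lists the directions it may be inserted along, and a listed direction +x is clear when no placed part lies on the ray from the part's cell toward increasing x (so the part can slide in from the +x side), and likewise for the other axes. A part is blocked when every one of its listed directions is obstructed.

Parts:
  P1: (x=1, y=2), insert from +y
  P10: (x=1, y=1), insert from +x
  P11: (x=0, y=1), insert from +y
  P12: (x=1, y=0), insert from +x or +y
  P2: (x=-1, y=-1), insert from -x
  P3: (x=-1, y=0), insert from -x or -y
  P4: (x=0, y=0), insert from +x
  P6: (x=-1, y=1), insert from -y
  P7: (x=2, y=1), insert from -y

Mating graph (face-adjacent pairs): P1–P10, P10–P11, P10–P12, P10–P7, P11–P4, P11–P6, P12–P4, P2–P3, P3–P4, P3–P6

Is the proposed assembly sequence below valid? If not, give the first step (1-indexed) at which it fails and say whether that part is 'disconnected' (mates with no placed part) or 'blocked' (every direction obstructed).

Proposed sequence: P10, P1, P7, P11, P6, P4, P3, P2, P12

1. P10@(1, 1) [+x clear] — {P10}
2. P1@(1, 2) [+y clear] — {P1, P10}
3. P7@(2, 1) [-y clear] — {P1, P10, P7}
4. P11@(0, 1) [+y clear] — {P1, P10, P11, P7}
5. P6@(-1, 1) [-y clear] — {P1, P10, P11, P6, P7}
6. P4@(0, 0) [+x clear] — {P1, P10, P11, P4, P6, P7}
7. P3@(-1, 0) [-x clear] — {P1, P10, P11, P3, P4, P6, P7}
8. P2@(-1, -1) [-x clear] — {P1, P10, P11, P2, P3, P4, P6, P7}
9. P12@(1, 0) [+x clear] — {P1, P10, P11, P12, P2, P3, P4, P6, P7}

Valid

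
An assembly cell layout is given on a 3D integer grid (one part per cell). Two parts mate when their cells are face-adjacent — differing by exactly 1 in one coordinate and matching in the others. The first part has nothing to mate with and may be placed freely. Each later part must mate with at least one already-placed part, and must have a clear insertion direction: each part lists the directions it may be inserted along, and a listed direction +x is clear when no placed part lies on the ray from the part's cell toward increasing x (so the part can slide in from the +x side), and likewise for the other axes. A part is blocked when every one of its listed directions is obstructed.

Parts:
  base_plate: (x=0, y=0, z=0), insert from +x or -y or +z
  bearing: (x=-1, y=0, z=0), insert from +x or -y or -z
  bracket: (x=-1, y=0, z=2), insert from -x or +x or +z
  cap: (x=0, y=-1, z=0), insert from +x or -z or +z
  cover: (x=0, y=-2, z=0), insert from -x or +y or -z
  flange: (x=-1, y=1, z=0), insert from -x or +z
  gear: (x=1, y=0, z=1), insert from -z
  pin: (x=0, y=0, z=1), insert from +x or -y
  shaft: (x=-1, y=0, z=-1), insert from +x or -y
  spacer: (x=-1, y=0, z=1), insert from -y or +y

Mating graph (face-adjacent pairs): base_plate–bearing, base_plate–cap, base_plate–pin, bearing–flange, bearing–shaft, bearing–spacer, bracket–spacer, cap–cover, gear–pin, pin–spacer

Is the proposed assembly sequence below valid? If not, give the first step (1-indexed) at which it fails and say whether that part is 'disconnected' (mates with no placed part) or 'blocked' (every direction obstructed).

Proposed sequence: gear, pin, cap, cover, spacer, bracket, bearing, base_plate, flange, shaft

1. gear@(1, 0, 1) [-z clear] — {gear}
2. pin@(0, 0, 1) [-y clear] — {gear, pin}
3. cap@(0, -1, 0) — no placed neighbour ⇒ disconnected

Invalid at step 3 (disconnected)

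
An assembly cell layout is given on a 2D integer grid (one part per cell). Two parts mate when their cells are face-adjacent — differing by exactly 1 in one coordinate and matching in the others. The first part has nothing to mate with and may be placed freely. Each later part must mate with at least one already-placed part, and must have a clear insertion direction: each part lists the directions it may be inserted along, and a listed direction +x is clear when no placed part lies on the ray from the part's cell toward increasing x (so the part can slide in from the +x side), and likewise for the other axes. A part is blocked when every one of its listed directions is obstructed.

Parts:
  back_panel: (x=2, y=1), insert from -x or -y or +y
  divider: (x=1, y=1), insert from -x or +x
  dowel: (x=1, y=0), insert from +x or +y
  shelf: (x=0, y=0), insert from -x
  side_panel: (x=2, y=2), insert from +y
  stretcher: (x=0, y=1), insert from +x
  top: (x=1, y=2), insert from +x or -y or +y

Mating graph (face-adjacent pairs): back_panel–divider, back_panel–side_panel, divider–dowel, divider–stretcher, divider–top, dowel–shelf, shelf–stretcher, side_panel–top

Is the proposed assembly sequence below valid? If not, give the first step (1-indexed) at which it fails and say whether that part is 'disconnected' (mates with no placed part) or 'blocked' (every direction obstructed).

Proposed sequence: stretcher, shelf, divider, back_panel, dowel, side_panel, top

Valid

1. stretcher@(0, 1) [+x clear] — {stretcher}
2. shelf@(0, 0) [-x clear] — {shelf, stretcher}
3. divider@(1, 1) [+x clear] — {divider, shelf, stretcher}
4. back_panel@(2, 1) [-y clear] — {back_panel, divider, shelf, stretcher}
5. dowel@(1, 0) [+x clear] — {back_panel, divider, dowel, shelf, stretcher}
6. side_panel@(2, 2) [+y clear] — {back_panel, divider, dowel, shelf, side_panel, stretcher}
7. top@(1, 2) [+y clear] — {back_panel, divider, dowel, shelf, side_panel, stretcher, top}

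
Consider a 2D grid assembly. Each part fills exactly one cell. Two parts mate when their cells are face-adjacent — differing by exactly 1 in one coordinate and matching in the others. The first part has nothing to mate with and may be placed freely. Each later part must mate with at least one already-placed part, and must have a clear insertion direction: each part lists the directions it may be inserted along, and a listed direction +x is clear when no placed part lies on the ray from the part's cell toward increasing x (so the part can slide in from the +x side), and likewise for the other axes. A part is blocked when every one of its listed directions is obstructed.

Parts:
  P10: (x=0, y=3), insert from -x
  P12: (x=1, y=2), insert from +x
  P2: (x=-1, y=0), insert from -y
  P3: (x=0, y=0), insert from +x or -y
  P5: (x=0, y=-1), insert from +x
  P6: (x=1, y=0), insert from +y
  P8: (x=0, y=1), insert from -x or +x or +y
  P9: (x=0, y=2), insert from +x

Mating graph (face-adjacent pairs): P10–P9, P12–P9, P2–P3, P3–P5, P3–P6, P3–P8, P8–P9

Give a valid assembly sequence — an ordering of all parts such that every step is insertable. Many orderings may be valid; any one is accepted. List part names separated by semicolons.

P9; P10; P8; P3; P6; P12; P5; P2

1. P9@(0, 2) [+x clear] — {P9}
2. P10@(0, 3) [-x clear] — {P10, P9}
3. P8@(0, 1) [-x clear] — {P10, P8, P9}
4. P3@(0, 0) [+x clear] — {P10, P3, P8, P9}
5. P6@(1, 0) [+y clear] — {P10, P3, P6, P8, P9}
6. P12@(1, 2) [+x clear] — {P10, P12, P3, P6, P8, P9}
7. P5@(0, -1) [+x clear] — {P10, P12, P3, P5, P6, P8, P9}
8. P2@(-1, 0) [-y clear] — {P10, P12, P2, P3, P5, P6, P8, P9}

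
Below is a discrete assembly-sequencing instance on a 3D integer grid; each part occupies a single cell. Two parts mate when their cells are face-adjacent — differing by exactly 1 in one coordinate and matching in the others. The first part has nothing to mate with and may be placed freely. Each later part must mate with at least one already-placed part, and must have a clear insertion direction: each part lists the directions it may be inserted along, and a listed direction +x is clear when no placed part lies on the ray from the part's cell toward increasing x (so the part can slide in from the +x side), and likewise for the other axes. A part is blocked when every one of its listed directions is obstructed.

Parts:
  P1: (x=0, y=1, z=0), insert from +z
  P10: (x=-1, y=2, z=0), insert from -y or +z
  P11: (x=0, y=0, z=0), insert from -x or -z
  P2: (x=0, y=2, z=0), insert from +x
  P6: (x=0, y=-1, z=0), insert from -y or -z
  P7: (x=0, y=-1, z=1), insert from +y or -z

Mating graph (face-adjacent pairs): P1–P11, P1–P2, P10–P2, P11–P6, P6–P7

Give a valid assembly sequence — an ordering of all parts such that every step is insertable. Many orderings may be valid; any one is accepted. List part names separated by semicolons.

1. P2@(0, 2, 0) [+x clear] — {P2}
2. P10@(-1, 2, 0) [-y clear] — {P10, P2}
3. P1@(0, 1, 0) [+z clear] — {P1, P10, P2}
4. P11@(0, 0, 0) [-x clear] — {P1, P10, P11, P2}
5. P6@(0, -1, 0) [-y clear] — {P1, P10, P11, P2, P6}
6. P7@(0, -1, 1) [+y clear] — {P1, P10, P11, P2, P6, P7}

P2; P10; P1; P11; P6; P7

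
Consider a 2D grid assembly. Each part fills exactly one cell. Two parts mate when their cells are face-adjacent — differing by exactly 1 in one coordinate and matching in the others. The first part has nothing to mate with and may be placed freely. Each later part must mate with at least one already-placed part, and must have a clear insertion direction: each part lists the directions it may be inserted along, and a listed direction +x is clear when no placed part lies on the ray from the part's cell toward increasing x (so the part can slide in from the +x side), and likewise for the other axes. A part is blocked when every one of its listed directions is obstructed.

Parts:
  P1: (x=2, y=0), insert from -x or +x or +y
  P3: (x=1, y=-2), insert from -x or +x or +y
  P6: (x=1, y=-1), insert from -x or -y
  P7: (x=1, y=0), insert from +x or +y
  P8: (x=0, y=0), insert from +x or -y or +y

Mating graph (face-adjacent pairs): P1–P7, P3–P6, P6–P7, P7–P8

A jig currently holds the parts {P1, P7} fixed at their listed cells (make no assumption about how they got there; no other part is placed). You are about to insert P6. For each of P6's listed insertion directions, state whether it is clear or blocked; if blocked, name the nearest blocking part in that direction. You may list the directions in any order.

-x: ray from P6(1, -1) has no placed part ⇒ clear
-y: ray from P6(1, -1) has no placed part ⇒ clear

-x: clear; -y: clear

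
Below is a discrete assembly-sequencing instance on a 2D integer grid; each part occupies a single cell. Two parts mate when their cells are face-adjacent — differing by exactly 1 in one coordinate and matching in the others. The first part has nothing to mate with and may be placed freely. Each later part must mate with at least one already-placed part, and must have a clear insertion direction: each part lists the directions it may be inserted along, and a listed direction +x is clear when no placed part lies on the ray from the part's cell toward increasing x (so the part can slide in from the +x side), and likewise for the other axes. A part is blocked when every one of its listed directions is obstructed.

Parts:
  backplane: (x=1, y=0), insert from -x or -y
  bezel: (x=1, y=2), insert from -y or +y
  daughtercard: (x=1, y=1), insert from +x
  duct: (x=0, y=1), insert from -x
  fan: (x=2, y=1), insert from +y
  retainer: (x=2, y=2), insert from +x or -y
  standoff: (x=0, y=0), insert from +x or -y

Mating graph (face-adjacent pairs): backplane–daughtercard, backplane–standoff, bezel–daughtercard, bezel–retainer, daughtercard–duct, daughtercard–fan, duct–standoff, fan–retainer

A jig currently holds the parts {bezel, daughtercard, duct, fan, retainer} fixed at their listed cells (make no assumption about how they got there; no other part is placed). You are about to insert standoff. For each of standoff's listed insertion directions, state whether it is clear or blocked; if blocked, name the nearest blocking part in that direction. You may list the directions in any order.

+x: clear; -y: clear

+x: ray from standoff(0, 0) has no placed part ⇒ clear
-y: ray from standoff(0, 0) has no placed part ⇒ clear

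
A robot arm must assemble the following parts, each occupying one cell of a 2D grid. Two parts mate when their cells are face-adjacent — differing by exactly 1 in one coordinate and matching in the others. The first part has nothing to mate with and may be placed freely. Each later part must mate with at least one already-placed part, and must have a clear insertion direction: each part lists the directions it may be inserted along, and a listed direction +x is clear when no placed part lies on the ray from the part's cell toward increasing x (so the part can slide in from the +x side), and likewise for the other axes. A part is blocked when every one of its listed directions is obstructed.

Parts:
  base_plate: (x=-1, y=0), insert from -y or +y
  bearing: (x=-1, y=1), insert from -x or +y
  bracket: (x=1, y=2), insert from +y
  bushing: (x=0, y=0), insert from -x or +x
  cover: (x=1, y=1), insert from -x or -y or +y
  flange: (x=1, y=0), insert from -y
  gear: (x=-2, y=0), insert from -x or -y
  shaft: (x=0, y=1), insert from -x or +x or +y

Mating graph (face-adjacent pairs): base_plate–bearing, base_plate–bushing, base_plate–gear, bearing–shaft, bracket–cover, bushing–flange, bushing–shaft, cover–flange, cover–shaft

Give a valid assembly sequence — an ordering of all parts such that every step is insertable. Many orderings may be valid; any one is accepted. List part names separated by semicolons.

bracket; cover; shaft; bushing; base_plate; gear; bearing; flange

1. bracket@(1, 2) [+y clear] — {bracket}
2. cover@(1, 1) [-x clear] — {bracket, cover}
3. shaft@(0, 1) [-x clear] — {bracket, cover, shaft}
4. bushing@(0, 0) [-x clear] — {bracket, bushing, cover, shaft}
5. base_plate@(-1, 0) [-y clear] — {base_plate, bracket, bushing, cover, shaft}
6. gear@(-2, 0) [-x clear] — {base_plate, bracket, bushing, cover, gear, shaft}
7. bearing@(-1, 1) [-x clear] — {base_plate, bearing, bracket, bushing, cover, gear, shaft}
8. flange@(1, 0) [-y clear] — {base_plate, bearing, bracket, bushing, cover, flange, gear, shaft}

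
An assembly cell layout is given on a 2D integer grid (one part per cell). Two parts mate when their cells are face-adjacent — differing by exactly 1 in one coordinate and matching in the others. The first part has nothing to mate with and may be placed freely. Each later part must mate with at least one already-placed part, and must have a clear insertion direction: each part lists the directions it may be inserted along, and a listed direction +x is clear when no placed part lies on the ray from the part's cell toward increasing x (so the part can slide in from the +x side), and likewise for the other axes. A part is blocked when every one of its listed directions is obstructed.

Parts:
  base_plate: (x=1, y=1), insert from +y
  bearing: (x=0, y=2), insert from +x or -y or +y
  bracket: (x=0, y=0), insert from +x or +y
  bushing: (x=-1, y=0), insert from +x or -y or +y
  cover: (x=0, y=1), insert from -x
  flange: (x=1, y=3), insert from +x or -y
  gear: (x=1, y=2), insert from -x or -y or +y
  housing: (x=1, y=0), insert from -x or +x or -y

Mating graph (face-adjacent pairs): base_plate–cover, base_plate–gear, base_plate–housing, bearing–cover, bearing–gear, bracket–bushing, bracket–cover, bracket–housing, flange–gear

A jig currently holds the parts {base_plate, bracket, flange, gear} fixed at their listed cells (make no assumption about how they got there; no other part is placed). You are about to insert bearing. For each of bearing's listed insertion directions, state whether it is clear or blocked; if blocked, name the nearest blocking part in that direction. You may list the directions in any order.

+x: nearest on ray is gear@(1, 2) ⇒ blocked
-y: nearest on ray is bracket@(0, 0) ⇒ blocked
+y: ray from bearing(0, 2) has no placed part ⇒ clear

+x: blocked by gear; +y: clear; -y: blocked by bracket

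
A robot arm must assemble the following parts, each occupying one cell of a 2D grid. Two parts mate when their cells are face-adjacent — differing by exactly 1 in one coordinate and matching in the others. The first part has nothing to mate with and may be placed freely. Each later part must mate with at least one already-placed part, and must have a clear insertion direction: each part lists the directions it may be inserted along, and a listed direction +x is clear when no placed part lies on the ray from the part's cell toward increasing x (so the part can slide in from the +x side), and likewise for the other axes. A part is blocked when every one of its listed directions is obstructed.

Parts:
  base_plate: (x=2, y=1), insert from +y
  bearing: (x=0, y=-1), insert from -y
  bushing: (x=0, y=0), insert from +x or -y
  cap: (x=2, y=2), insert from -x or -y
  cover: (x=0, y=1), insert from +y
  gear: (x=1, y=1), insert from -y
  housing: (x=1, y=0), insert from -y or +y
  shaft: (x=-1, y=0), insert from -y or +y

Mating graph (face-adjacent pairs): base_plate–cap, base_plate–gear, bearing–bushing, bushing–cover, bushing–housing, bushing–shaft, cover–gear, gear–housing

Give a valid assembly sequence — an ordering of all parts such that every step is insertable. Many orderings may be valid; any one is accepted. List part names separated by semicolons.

1. bearing@(0, -1) [-y clear] — {bearing}
2. bushing@(0, 0) [+x clear] — {bearing, bushing}
3. cover@(0, 1) [+y clear] — {bearing, bushing, cover}
4. gear@(1, 1) [-y clear] — {bearing, bushing, cover, gear}
5. housing@(1, 0) [-y clear] — {bearing, bushing, cover, gear, housing}
6. base_plate@(2, 1) [+y clear] — {base_plate, bearing, bushing, cover, gear, housing}
7. cap@(2, 2) [-x clear] — {base_plate, bearing, bushing, cap, cover, gear, housing}
8. shaft@(-1, 0) [-y clear] — {base_plate, bearing, bushing, cap, cover, gear, housing, shaft}

bearing; bushing; cover; gear; housing; base_plate; cap; shaft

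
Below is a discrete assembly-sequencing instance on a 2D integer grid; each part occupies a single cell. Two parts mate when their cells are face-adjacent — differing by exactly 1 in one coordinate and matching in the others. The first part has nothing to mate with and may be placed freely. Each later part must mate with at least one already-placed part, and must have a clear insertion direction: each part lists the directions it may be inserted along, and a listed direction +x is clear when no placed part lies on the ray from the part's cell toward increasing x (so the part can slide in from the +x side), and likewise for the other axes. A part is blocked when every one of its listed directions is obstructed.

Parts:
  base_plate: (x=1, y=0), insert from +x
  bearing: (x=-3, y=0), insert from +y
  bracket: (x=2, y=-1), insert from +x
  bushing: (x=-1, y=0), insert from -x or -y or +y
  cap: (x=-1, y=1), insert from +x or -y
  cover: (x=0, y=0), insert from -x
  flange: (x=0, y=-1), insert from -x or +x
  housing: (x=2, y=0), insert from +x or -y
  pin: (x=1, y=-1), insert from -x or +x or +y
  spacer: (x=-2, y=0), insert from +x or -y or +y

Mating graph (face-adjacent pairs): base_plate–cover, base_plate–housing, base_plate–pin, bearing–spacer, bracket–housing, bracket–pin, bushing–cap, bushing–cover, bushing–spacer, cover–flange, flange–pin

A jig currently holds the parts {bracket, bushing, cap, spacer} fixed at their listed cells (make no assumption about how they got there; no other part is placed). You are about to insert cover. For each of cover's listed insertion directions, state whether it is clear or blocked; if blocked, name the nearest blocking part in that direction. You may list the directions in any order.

-x: blocked by bushing

-x: nearest on ray is bushing@(-1, 0) ⇒ blocked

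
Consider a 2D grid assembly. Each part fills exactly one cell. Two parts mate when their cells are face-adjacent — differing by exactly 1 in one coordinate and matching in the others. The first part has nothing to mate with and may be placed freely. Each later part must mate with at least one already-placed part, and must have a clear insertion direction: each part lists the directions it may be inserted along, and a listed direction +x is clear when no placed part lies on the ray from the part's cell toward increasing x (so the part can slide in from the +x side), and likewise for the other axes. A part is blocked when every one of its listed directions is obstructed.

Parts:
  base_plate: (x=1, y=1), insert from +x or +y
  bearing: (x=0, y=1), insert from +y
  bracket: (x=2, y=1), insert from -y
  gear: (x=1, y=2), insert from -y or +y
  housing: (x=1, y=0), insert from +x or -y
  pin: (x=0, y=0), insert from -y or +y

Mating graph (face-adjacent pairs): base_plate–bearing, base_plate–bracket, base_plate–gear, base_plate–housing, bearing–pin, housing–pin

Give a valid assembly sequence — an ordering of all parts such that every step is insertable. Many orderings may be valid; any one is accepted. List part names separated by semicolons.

1. pin@(0, 0) [-y clear] — {pin}
2. bearing@(0, 1) [+y clear] — {bearing, pin}
3. base_plate@(1, 1) [+x clear] — {base_plate, bearing, pin}
4. bracket@(2, 1) [-y clear] — {base_plate, bearing, bracket, pin}
5. housing@(1, 0) [+x clear] — {base_plate, bearing, bracket, housing, pin}
6. gear@(1, 2) [+y clear] — {base_plate, bearing, bracket, gear, housing, pin}

pin; bearing; base_plate; bracket; housing; gear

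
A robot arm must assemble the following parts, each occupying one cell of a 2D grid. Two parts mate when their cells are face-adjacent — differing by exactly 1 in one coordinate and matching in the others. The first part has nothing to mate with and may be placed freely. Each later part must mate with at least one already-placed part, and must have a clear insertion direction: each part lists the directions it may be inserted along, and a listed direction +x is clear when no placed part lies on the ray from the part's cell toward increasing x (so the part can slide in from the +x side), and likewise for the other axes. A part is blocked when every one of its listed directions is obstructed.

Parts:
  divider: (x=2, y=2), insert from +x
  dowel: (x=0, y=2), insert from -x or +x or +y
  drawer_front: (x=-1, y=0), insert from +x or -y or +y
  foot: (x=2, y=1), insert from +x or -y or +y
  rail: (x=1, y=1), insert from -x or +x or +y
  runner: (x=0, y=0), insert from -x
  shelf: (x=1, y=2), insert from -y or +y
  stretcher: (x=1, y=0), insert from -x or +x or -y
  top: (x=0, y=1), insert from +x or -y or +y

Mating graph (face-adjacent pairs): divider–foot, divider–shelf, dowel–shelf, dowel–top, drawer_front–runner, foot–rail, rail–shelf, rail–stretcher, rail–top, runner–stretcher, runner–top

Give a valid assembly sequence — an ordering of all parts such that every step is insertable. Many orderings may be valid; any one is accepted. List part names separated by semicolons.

1. foot@(2, 1) [+x clear] — {foot}
2. divider@(2, 2) [+x clear] — {divider, foot}
3. rail@(1, 1) [-x clear] — {divider, foot, rail}
4. stretcher@(1, 0) [-x clear] — {divider, foot, rail, stretcher}
5. shelf@(1, 2) [+y clear] — {divider, foot, rail, shelf, stretcher}
6. dowel@(0, 2) [-x clear] — {divider, dowel, foot, rail, shelf, stretcher}
7. top@(0, 1) [-y clear] — {divider, dowel, foot, rail, shelf, stretcher, top}
8. runner@(0, 0) [-x clear] — {divider, dowel, foot, rail, runner, shelf, stretcher, top}
9. drawer_front@(-1, 0) [-y clear] — {divider, dowel, drawer_front, foot, rail, runner, shelf, stretcher, top}

foot; divider; rail; stretcher; shelf; dowel; top; runner; drawer_front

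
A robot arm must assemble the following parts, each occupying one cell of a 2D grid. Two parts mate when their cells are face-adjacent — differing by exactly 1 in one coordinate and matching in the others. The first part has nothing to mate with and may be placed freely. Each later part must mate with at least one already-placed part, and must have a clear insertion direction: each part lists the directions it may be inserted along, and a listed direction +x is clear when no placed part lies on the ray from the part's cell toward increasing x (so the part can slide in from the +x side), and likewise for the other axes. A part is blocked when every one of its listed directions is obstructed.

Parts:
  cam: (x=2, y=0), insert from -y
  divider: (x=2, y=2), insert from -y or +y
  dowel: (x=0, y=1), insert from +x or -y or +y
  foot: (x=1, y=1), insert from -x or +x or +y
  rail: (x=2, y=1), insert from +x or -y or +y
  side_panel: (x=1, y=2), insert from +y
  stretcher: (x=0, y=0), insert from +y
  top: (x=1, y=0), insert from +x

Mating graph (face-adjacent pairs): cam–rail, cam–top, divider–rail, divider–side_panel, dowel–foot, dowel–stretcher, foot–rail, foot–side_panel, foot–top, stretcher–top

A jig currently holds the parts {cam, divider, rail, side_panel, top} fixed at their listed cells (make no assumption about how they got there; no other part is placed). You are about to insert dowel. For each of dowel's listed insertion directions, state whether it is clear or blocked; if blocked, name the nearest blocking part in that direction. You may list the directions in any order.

+x: blocked by rail; +y: clear; -y: clear

+x: nearest on ray is rail@(2, 1) ⇒ blocked
-y: ray from dowel(0, 1) has no placed part ⇒ clear
+y: ray from dowel(0, 1) has no placed part ⇒ clear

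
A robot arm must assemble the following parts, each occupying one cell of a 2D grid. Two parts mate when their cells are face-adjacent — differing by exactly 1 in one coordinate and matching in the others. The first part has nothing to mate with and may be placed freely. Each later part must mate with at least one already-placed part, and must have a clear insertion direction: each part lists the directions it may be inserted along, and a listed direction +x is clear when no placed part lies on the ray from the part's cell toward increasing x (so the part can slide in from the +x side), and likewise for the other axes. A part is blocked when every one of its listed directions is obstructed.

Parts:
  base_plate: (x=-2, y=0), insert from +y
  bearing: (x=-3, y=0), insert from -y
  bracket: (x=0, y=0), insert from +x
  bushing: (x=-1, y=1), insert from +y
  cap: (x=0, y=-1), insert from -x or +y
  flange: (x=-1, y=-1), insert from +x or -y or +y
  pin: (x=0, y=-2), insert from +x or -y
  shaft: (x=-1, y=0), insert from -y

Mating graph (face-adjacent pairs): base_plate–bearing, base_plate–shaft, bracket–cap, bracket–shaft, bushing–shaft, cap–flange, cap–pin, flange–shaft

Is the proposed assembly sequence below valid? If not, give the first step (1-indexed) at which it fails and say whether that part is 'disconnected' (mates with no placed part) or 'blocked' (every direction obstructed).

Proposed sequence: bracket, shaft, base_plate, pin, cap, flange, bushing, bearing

1. bracket@(0, 0) [+x clear] — {bracket}
2. shaft@(-1, 0) [-y clear] — {bracket, shaft}
3. base_plate@(-2, 0) [+y clear] — {base_plate, bracket, shaft}
4. pin@(0, -2) — no placed neighbour ⇒ disconnected

Invalid at step 4 (disconnected)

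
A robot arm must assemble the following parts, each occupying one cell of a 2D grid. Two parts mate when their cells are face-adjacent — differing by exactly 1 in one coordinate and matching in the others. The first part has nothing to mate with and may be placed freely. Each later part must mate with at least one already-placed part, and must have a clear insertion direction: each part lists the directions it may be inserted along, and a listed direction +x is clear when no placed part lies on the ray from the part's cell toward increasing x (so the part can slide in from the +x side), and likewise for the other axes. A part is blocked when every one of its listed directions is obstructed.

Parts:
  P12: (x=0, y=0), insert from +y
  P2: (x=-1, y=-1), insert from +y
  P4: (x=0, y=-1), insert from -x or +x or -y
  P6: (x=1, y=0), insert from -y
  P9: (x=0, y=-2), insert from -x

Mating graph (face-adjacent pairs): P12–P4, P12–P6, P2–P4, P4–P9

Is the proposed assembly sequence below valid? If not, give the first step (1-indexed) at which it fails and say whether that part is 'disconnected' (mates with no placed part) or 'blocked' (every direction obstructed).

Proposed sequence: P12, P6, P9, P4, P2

Invalid at step 3 (disconnected)

1. P12@(0, 0) [+y clear] — {P12}
2. P6@(1, 0) [-y clear] — {P12, P6}
3. P9@(0, -2) — no placed neighbour ⇒ disconnected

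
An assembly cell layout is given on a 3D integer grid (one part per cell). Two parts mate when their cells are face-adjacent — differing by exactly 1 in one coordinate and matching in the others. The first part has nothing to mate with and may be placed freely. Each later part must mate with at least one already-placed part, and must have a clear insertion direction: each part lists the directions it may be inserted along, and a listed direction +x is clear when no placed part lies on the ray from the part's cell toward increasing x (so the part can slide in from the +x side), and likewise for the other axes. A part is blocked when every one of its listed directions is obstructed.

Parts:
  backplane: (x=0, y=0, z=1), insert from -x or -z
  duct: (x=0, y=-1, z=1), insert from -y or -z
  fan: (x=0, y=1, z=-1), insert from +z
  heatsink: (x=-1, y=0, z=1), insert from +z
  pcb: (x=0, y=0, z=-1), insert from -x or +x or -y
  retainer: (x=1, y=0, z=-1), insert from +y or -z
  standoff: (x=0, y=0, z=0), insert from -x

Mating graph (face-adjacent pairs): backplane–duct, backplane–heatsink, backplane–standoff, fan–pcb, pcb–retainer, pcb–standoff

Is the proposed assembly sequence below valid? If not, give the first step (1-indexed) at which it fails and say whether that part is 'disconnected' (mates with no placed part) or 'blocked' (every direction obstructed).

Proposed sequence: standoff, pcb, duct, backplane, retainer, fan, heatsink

Invalid at step 3 (disconnected)

1. standoff@(0, 0, 0) [-x clear] — {standoff}
2. pcb@(0, 0, -1) [-x clear] — {pcb, standoff}
3. duct@(0, -1, 1) — no placed neighbour ⇒ disconnected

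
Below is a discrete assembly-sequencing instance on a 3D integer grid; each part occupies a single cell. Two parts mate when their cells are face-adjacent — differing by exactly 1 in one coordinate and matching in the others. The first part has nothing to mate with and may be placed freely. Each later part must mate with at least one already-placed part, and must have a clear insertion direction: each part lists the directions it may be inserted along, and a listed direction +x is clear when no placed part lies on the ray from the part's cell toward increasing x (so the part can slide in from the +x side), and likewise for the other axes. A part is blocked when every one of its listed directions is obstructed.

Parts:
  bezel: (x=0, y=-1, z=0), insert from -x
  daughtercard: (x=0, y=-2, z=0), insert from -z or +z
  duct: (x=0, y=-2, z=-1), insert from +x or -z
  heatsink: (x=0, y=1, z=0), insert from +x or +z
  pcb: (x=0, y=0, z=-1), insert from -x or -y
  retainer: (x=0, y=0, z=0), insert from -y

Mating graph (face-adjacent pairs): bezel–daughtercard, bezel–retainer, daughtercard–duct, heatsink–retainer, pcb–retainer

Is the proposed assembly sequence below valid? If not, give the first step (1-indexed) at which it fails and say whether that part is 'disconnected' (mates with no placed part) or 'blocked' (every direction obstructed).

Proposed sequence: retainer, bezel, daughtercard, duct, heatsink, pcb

1. retainer@(0, 0, 0) [-y clear] — {retainer}
2. bezel@(0, -1, 0) [-x clear] — {bezel, retainer}
3. daughtercard@(0, -2, 0) [-z clear] — {bezel, daughtercard, retainer}
4. duct@(0, -2, -1) [+x clear] — {bezel, daughtercard, duct, retainer}
5. heatsink@(0, 1, 0) [+x clear] — {bezel, daughtercard, duct, heatsink, retainer}
6. pcb@(0, 0, -1) [-x clear] — {bezel, daughtercard, duct, heatsink, pcb, retainer}

Valid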